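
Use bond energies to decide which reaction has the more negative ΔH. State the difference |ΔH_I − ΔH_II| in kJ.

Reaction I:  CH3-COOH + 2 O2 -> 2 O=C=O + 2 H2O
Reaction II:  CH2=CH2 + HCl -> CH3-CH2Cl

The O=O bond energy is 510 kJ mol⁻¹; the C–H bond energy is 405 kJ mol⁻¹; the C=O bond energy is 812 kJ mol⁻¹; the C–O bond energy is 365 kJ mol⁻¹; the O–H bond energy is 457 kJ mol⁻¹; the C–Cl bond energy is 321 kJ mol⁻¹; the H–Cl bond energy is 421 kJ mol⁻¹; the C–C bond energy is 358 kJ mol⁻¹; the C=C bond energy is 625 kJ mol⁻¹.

Reaction I:
  Bonds broken (reactants):
    C–C: 1 × 358 = 358
    C–H: 3 × 405 = 1215
    C–O: 1 × 365 = 365
    C=O: 1 × 812 = 812
    O–H: 1 × 457 = 457
    O=O: 2 × 510 = 1020
    Σ(broken) = 4227 kJ
  Bonds formed (products):
    C=O: 4 × 812 = 3248
    O–H: 4 × 457 = 1828
    Σ(formed) = 5076 kJ
  ΔH_I = 4227 − 5076 = −849 kJ
Reaction II:
  Bonds broken (reactants):
    C–H: 4 × 405 = 1620
    C=C: 1 × 625 = 625
    H–Cl: 1 × 421 = 421
    Σ(broken) = 2666 kJ
  Bonds formed (products):
    C–C: 1 × 358 = 358
    C–Cl: 1 × 321 = 321
    C–H: 5 × 405 = 2025
    Σ(formed) = 2704 kJ
  ΔH_II = 2666 − 2704 = −38 kJ
ΔH_I − ΔH_II = −811 kJ, so reaction I has the more negative ΔH; |ΔH_I − ΔH_II| = 811 kJ.

Reaction I, by 811 kJ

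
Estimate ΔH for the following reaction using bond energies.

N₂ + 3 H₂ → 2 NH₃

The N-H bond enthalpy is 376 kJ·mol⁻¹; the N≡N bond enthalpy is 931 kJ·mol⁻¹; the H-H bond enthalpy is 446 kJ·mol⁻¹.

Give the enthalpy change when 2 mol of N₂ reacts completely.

Bonds broken (reactants):
  H-H: 3 × 446 = 1338
  N≡N: 1 × 931 = 931
  Σ(broken) = 2269 kJ
Bonds formed (products):
  N-H: 6 × 376 = 2256
  Σ(formed) = 2256 kJ
ΔH = Σ(broken) − Σ(formed) = 2269 − 2256 = +13 kJ
For 2× the reaction as written: 2 × (+13) = +26 kJ

ΔH = +26 kJ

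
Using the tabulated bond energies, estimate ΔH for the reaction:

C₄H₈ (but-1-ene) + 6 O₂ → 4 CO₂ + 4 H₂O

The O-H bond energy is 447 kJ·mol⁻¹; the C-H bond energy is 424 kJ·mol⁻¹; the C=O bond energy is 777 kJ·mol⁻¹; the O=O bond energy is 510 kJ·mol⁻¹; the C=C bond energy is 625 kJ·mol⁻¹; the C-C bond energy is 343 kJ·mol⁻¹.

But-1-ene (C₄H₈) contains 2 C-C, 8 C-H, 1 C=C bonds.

ΔH ≈ −2029 kJ

Bonds broken (reactants):
  C-C: 2 × 343 = 686
  C-H: 8 × 424 = 3392
  C=C: 1 × 625 = 625
  O=O: 6 × 510 = 3060
  Σ(broken) = 7763 kJ
Bonds formed (products):
  C=O: 8 × 777 = 6216
  O-H: 8 × 447 = 3576
  Σ(formed) = 9792 kJ
ΔH = Σ(broken) − Σ(formed) = 7763 − 9792 = −2029 kJ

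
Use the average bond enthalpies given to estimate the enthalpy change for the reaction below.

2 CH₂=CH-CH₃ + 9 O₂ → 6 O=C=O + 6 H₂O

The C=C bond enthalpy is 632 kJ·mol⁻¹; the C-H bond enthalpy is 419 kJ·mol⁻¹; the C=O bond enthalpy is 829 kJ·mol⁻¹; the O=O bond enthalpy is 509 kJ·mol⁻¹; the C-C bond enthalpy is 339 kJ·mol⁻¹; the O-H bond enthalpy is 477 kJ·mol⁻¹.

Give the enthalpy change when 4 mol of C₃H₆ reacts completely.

ΔH = −8242 kJ

Bonds broken (reactants):
  C-C: 2 × 339 = 678
  C-H: 12 × 419 = 5028
  C=C: 2 × 632 = 1264
  O=O: 9 × 509 = 4581
  Σ(broken) = 11551 kJ
Bonds formed (products):
  C=O: 12 × 829 = 9948
  O-H: 12 × 477 = 5724
  Σ(formed) = 15672 kJ
ΔH = Σ(broken) − Σ(formed) = 11551 − 15672 = −4121 kJ
For 2× the reaction as written: 2 × (−4121) = −8242 kJ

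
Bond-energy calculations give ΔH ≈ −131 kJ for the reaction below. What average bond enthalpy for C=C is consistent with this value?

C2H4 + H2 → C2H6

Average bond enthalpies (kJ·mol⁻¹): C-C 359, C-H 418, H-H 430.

Let D be the C=C bond energy.
Σ(broken) = 4×418 + 1×D + 1×430 = 2102 + D
Σ(formed) = 1×359 + 6×418 = 2867
ΔH = Σ(broken) − Σ(formed) = (2102 + D) − (2867) = −765 + D
Setting this equal to −131 kJ gives D = 634 kJ/mol.

D(C=C) ≈ 634 kJ/mol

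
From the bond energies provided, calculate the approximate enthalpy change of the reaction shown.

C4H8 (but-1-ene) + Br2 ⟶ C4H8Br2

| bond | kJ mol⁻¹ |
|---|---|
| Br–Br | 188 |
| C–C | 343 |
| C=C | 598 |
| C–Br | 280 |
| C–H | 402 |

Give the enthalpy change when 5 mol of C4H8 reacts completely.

ΔH = −585 kJ

Bonds broken (reactants):
  Br–Br: 1 × 188 = 188
  C–C: 2 × 343 = 686
  C–H: 8 × 402 = 3216
  C=C: 1 × 598 = 598
  Σ(broken) = 4688 kJ
Bonds formed (products):
  C–Br: 2 × 280 = 560
  C–C: 3 × 343 = 1029
  C–H: 8 × 402 = 3216
  Σ(formed) = 4805 kJ
ΔH = Σ(broken) − Σ(formed) = 4688 − 4805 = −117 kJ
For 5× the reaction as written: 5 × (−117) = −585 kJ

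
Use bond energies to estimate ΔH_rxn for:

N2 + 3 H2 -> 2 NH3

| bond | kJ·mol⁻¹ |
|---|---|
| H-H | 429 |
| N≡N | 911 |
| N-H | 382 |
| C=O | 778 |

ΔH ≈ −94 kJ

Bonds broken (reactants):
  H-H: 3 × 429 = 1287
  N≡N: 1 × 911 = 911
  Σ(broken) = 2198 kJ
Bonds formed (products):
  N-H: 6 × 382 = 2292
  Σ(formed) = 2292 kJ
ΔH = Σ(broken) − Σ(formed) = 2198 − 2292 = −94 kJ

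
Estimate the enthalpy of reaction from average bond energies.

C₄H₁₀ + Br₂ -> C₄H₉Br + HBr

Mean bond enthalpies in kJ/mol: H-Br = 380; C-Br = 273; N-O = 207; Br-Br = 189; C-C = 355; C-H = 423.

ΔH ≈ −41 kJ

Bonds broken (reactants):
  Br-Br: 1 × 189 = 189
  C-C: 3 × 355 = 1065
  C-H: 10 × 423 = 4230
  Σ(broken) = 5484 kJ
Bonds formed (products):
  C-Br: 1 × 273 = 273
  C-C: 3 × 355 = 1065
  C-H: 9 × 423 = 3807
  H-Br: 1 × 380 = 380
  Σ(formed) = 5525 kJ
ΔH = Σ(broken) − Σ(formed) = 5484 − 5525 = −41 kJ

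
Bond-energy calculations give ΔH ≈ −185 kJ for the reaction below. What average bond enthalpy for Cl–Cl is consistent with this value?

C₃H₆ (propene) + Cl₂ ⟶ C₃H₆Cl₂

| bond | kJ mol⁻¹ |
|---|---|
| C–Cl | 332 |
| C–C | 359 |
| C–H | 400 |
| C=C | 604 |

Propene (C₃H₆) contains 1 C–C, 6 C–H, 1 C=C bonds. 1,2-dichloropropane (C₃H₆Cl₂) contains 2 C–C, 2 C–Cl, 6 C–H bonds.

Let D be the Cl–Cl bond energy.
Σ(broken) = 1×359 + 6×400 + 1×604 + 1×D = 3363 + D
Σ(formed) = 2×359 + 2×332 + 6×400 = 3782
ΔH = Σ(broken) − Σ(formed) = (3363 + D) − (3782) = −419 + D
Setting this equal to −185 kJ gives D = 234 kJ/mol.

D(Cl–Cl) ≈ 234 kJ/mol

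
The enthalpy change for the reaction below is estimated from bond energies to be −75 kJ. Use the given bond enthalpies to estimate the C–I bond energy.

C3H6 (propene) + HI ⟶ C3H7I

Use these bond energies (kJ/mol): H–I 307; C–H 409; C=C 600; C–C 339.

D(C–I) ≈ 234 kJ/mol

Let D be the C–I bond energy.
Σ(broken) = 1×339 + 6×409 + 1×600 + 1×307 = 3700
Σ(formed) = 2×339 + 7×409 + 1×D = 3541 + D
ΔH = Σ(broken) − Σ(formed) = (3700) − (3541 + D) = +159 − D
Setting this equal to −75 kJ gives D = 234 kJ/mol.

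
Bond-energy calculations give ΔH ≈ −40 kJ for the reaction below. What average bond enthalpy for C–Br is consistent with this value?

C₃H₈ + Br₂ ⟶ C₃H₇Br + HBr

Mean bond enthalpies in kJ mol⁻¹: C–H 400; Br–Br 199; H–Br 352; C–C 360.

D(C–Br) ≈ 287 kJ/mol

Let D be the C–Br bond energy.
Σ(broken) = 1×199 + 2×360 + 8×400 = 4119
Σ(formed) = 1×D + 2×360 + 7×400 + 1×352 = 3872 + D
ΔH = Σ(broken) − Σ(formed) = (4119) − (3872 + D) = +247 − D
Setting this equal to −40 kJ gives D = 287 kJ/mol.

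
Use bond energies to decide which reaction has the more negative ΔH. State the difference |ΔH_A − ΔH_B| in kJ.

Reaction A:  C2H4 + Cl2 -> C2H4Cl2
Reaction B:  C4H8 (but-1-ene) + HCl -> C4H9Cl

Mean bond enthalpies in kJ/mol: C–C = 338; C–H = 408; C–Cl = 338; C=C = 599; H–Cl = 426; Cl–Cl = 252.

Reaction A:
  Bonds broken (reactants):
    C–H: 4 × 408 = 1632
    C=C: 1 × 599 = 599
    Cl–Cl: 1 × 252 = 252
    Σ(broken) = 2483 kJ
  Bonds formed (products):
    C–C: 1 × 338 = 338
    C–Cl: 2 × 338 = 676
    C–H: 4 × 408 = 1632
    Σ(formed) = 2646 kJ
  ΔH_A = 2483 − 2646 = −163 kJ
Reaction B:
  Bonds broken (reactants):
    C–C: 2 × 338 = 676
    C–H: 8 × 408 = 3264
    C=C: 1 × 599 = 599
    H–Cl: 1 × 426 = 426
    Σ(broken) = 4965 kJ
  Bonds formed (products):
    C–C: 3 × 338 = 1014
    C–Cl: 1 × 338 = 338
    C–H: 9 × 408 = 3672
    Σ(formed) = 5024 kJ
  ΔH_B = 4965 − 5024 = −59 kJ
ΔH_A − ΔH_B = −104 kJ, so reaction A has the more negative ΔH; |ΔH_A − ΔH_B| = 104 kJ.

Reaction A, by 104 kJ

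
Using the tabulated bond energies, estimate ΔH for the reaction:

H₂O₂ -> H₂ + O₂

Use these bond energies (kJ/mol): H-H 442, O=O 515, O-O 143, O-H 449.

Bonds broken (reactants):
  O-H: 2 × 449 = 898
  O-O: 1 × 143 = 143
  Σ(broken) = 1041 kJ
Bonds formed (products):
  H-H: 1 × 442 = 442
  O=O: 1 × 515 = 515
  Σ(formed) = 957 kJ
ΔH = Σ(broken) − Σ(formed) = 1041 − 957 = +84 kJ

ΔH ≈ +84 kJ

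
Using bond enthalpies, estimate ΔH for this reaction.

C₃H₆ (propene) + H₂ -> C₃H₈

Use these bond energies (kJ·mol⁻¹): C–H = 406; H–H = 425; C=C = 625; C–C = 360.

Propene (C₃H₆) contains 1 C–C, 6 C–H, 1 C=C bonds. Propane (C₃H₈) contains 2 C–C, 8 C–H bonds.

ΔH ≈ −122 kJ

Bonds broken (reactants):
  C–C: 1 × 360 = 360
  C–H: 6 × 406 = 2436
  C=C: 1 × 625 = 625
  H–H: 1 × 425 = 425
  Σ(broken) = 3846 kJ
Bonds formed (products):
  C–C: 2 × 360 = 720
  C–H: 8 × 406 = 3248
  Σ(formed) = 3968 kJ
ΔH = Σ(broken) − Σ(formed) = 3846 − 3968 = −122 kJ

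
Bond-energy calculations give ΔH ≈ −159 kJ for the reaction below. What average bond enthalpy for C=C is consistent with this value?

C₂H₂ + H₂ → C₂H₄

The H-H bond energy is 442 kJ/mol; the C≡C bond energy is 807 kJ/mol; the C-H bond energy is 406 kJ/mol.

Let D be the C=C bond energy.
Σ(broken) = 1×807 + 2×406 + 1×442 = 2061
Σ(formed) = 4×406 + 1×D = 1624 + D
ΔH = Σ(broken) − Σ(formed) = (2061) − (1624 + D) = +437 − D
Setting this equal to −159 kJ gives D = 596 kJ/mol.

D(C=C) ≈ 596 kJ/mol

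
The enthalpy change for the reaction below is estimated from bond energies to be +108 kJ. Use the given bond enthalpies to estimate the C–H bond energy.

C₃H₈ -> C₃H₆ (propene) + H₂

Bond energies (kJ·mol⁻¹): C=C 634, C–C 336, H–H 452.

Let D be the C–H bond energy.
Σ(broken) = 2×336 + 8×D = 672 + 8D
Σ(formed) = 1×336 + 6×D + 1×634 + 1×452 = 1422 + 6D
ΔH = Σ(broken) − Σ(formed) = (672 + 8D) − (1422 + 6D) = −750 + 2D
Setting this equal to +108 kJ gives 2D = 858, so D = 429 kJ/mol.

D(C–H) ≈ 429 kJ/mol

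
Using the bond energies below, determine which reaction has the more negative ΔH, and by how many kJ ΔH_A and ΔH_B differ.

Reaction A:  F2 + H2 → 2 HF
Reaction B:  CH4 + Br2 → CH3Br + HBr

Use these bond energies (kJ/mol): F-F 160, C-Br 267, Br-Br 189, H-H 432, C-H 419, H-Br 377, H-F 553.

Reaction A:
  Bonds broken (reactants):
    F-F: 1 × 160 = 160
    H-H: 1 × 432 = 432
    Σ(broken) = 592 kJ
  Bonds formed (products):
    H-F: 2 × 553 = 1106
    Σ(formed) = 1106 kJ
  ΔH_A = 592 − 1106 = −514 kJ
Reaction B:
  Bonds broken (reactants):
    Br-Br: 1 × 189 = 189
    C-H: 4 × 419 = 1676
    Σ(broken) = 1865 kJ
  Bonds formed (products):
    C-Br: 1 × 267 = 267
    C-H: 3 × 419 = 1257
    H-Br: 1 × 377 = 377
    Σ(formed) = 1901 kJ
  ΔH_B = 1865 − 1901 = −36 kJ
ΔH_A − ΔH_B = −478 kJ, so reaction A has the more negative ΔH; |ΔH_A − ΔH_B| = 478 kJ.

Reaction A, by 478 kJ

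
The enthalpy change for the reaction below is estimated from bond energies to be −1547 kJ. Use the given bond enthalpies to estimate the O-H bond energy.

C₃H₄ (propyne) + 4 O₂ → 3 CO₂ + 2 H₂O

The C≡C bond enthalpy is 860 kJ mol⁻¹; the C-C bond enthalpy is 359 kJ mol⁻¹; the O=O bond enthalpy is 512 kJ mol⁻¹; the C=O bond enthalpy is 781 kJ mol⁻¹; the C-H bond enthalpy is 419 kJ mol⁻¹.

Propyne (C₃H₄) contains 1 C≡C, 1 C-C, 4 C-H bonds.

Let D be the O-H bond energy.
Σ(broken) = 1×860 + 1×359 + 4×419 + 4×512 = 4943
Σ(formed) = 6×781 + 4×D = 4686 + 4D
ΔH = Σ(broken) − Σ(formed) = (4943) − (4686 + 4D) = +257 − 4D
Setting this equal to −1547 kJ gives 4D = 1804, so D = 451 kJ/mol.

D(O-H) ≈ 451 kJ/mol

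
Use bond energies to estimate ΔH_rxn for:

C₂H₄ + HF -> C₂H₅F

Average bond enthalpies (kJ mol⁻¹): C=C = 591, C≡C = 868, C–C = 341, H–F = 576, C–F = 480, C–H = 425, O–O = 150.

Bonds broken (reactants):
  C–H: 4 × 425 = 1700
  C=C: 1 × 591 = 591
  H–F: 1 × 576 = 576
  Σ(broken) = 2867 kJ
Bonds formed (products):
  C–C: 1 × 341 = 341
  C–F: 1 × 480 = 480
  C–H: 5 × 425 = 2125
  Σ(formed) = 2946 kJ
ΔH = Σ(broken) − Σ(formed) = 2867 − 2946 = −79 kJ

ΔH ≈ −79 kJ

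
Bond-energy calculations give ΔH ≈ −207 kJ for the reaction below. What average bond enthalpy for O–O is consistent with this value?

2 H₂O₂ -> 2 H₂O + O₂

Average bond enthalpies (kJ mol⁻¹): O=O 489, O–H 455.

D(O–O) ≈ 141 kJ/mol

Let D be the O–O bond energy.
Σ(broken) = 4×455 + 2×D = 1820 + 2D
Σ(formed) = 4×455 + 1×489 = 2309
ΔH = Σ(broken) − Σ(formed) = (1820 + 2D) − (2309) = −489 + 2D
Setting this equal to −207 kJ gives 2D = 282, so D = 141 kJ/mol.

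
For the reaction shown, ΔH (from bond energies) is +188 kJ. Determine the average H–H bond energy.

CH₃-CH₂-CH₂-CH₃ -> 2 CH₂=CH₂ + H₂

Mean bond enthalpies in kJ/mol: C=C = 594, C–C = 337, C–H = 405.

Let D be the H–H bond energy.
Σ(broken) = 3×337 + 10×405 = 5061
Σ(formed) = 8×405 + 2×594 + 1×D = 4428 + D
ΔH = Σ(broken) − Σ(formed) = (5061) − (4428 + D) = +633 − D
Setting this equal to +188 kJ gives D = 445 kJ/mol.

D(H–H) ≈ 445 kJ/mol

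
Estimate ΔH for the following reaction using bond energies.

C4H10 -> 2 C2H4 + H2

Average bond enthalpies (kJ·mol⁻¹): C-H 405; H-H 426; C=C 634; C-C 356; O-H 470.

ΔH ≈ +184 kJ

Bonds broken (reactants):
  C-C: 3 × 356 = 1068
  C-H: 10 × 405 = 4050
  Σ(broken) = 5118 kJ
Bonds formed (products):
  C-H: 8 × 405 = 3240
  C=C: 2 × 634 = 1268
  H-H: 1 × 426 = 426
  Σ(formed) = 4934 kJ
ΔH = Σ(broken) − Σ(formed) = 5118 − 4934 = +184 kJ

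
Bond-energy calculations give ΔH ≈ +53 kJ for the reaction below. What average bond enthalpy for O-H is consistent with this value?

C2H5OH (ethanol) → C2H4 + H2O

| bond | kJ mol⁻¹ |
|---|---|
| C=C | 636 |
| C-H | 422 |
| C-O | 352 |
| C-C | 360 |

D(O-H) ≈ 445 kJ/mol

Let D be the O-H bond energy.
Σ(broken) = 1×360 + 5×422 + 1×352 + 1×D = 2822 + D
Σ(formed) = 4×422 + 1×636 + 2×D = 2324 + 2D
ΔH = Σ(broken) − Σ(formed) = (2822 + D) − (2324 + 2D) = +498 − D
Setting this equal to +53 kJ gives D = 445 kJ/mol.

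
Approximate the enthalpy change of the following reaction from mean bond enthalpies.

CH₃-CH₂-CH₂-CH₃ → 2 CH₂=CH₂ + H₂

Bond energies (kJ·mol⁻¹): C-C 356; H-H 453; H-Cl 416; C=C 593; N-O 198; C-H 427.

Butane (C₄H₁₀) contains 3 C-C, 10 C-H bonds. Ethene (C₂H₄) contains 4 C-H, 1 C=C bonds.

Bonds broken (reactants):
  C-C: 3 × 356 = 1068
  C-H: 10 × 427 = 4270
  Σ(broken) = 5338 kJ
Bonds formed (products):
  C-H: 8 × 427 = 3416
  C=C: 2 × 593 = 1186
  H-H: 1 × 453 = 453
  Σ(formed) = 5055 kJ
ΔH = Σ(broken) − Σ(formed) = 5338 − 5055 = +283 kJ

ΔH ≈ +283 kJ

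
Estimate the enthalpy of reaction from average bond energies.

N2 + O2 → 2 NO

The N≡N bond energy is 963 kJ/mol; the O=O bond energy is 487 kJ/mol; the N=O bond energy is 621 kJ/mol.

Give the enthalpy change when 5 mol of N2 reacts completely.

Bonds broken (reactants):
  N≡N: 1 × 963 = 963
  O=O: 1 × 487 = 487
  Σ(broken) = 1450 kJ
Bonds formed (products):
  N=O: 2 × 621 = 1242
  Σ(formed) = 1242 kJ
ΔH = Σ(broken) − Σ(formed) = 1450 − 1242 = +208 kJ
For 5× the reaction as written: 5 × (+208) = +1040 kJ

ΔH = +1040 kJ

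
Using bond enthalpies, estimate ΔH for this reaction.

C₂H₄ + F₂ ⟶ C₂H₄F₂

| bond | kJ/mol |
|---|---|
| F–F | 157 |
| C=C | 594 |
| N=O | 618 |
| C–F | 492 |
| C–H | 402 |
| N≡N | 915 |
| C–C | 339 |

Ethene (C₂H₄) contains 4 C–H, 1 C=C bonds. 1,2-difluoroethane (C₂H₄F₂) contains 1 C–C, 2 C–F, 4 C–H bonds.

Bonds broken (reactants):
  C–H: 4 × 402 = 1608
  C=C: 1 × 594 = 594
  F–F: 1 × 157 = 157
  Σ(broken) = 2359 kJ
Bonds formed (products):
  C–C: 1 × 339 = 339
  C–F: 2 × 492 = 984
  C–H: 4 × 402 = 1608
  Σ(formed) = 2931 kJ
ΔH = Σ(broken) − Σ(formed) = 2359 − 2931 = −572 kJ

ΔH ≈ −572 kJ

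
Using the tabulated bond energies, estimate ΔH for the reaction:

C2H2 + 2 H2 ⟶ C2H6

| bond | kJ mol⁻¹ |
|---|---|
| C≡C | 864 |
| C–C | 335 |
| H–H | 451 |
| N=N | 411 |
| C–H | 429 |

Bonds broken (reactants):
  C≡C: 1 × 864 = 864
  C–H: 2 × 429 = 858
  H–H: 2 × 451 = 902
  Σ(broken) = 2624 kJ
Bonds formed (products):
  C–C: 1 × 335 = 335
  C–H: 6 × 429 = 2574
  Σ(formed) = 2909 kJ
ΔH = Σ(broken) − Σ(formed) = 2624 − 2909 = −285 kJ

ΔH ≈ −285 kJ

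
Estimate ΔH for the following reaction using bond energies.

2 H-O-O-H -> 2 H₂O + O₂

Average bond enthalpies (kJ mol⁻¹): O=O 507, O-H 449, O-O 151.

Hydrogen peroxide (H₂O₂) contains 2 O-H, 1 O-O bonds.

ΔH ≈ −205 kJ

Bonds broken (reactants):
  O-H: 4 × 449 = 1796
  O-O: 2 × 151 = 302
  Σ(broken) = 2098 kJ
Bonds formed (products):
  O-H: 4 × 449 = 1796
  O=O: 1 × 507 = 507
  Σ(formed) = 2303 kJ
ΔH = Σ(broken) − Σ(formed) = 2098 − 2303 = −205 kJ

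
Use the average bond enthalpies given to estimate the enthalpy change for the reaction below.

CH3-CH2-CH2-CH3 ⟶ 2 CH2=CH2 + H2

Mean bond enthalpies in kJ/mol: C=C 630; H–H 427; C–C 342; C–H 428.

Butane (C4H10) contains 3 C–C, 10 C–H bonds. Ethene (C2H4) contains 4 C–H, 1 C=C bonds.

ΔH ≈ +195 kJ

Bonds broken (reactants):
  C–C: 3 × 342 = 1026
  C–H: 10 × 428 = 4280
  Σ(broken) = 5306 kJ
Bonds formed (products):
  C–H: 8 × 428 = 3424
  C=C: 2 × 630 = 1260
  H–H: 1 × 427 = 427
  Σ(formed) = 5111 kJ
ΔH = Σ(broken) − Σ(formed) = 5306 − 5111 = +195 kJ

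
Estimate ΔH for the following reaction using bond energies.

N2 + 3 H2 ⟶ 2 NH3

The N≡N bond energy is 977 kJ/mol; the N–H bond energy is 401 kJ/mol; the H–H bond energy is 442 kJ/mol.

ΔH ≈ −103 kJ

Bonds broken (reactants):
  H–H: 3 × 442 = 1326
  N≡N: 1 × 977 = 977
  Σ(broken) = 2303 kJ
Bonds formed (products):
  N–H: 6 × 401 = 2406
  Σ(formed) = 2406 kJ
ΔH = Σ(broken) − Σ(formed) = 2303 − 2406 = −103 kJ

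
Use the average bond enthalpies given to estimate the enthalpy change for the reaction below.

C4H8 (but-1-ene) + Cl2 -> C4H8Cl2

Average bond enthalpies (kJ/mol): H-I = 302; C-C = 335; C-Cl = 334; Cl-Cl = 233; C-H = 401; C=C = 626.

Bonds broken (reactants):
  C-C: 2 × 335 = 670
  C-H: 8 × 401 = 3208
  C=C: 1 × 626 = 626
  Cl-Cl: 1 × 233 = 233
  Σ(broken) = 4737 kJ
Bonds formed (products):
  C-C: 3 × 335 = 1005
  C-Cl: 2 × 334 = 668
  C-H: 8 × 401 = 3208
  Σ(formed) = 4881 kJ
ΔH = Σ(broken) − Σ(formed) = 4737 − 4881 = −144 kJ

ΔH ≈ −144 kJ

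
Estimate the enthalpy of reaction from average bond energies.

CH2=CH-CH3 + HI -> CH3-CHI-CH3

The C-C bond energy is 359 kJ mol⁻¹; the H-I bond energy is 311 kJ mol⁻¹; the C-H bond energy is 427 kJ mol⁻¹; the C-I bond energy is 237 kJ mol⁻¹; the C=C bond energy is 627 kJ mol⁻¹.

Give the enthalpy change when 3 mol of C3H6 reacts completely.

Bonds broken (reactants):
  C-C: 1 × 359 = 359
  C-H: 6 × 427 = 2562
  C=C: 1 × 627 = 627
  H-I: 1 × 311 = 311
  Σ(broken) = 3859 kJ
Bonds formed (products):
  C-C: 2 × 359 = 718
  C-H: 7 × 427 = 2989
  C-I: 1 × 237 = 237
  Σ(formed) = 3944 kJ
ΔH = Σ(broken) − Σ(formed) = 3859 − 3944 = −85 kJ
For 3× the reaction as written: 3 × (−85) = −255 kJ

ΔH = −255 kJ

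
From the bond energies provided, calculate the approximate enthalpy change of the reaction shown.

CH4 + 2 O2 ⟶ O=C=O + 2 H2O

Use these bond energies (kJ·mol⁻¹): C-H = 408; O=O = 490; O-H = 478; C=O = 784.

Bonds broken (reactants):
  C-H: 4 × 408 = 1632
  O=O: 2 × 490 = 980
  Σ(broken) = 2612 kJ
Bonds formed (products):
  C=O: 2 × 784 = 1568
  O-H: 4 × 478 = 1912
  Σ(formed) = 3480 kJ
ΔH = Σ(broken) − Σ(formed) = 2612 − 3480 = −868 kJ

ΔH ≈ −868 kJ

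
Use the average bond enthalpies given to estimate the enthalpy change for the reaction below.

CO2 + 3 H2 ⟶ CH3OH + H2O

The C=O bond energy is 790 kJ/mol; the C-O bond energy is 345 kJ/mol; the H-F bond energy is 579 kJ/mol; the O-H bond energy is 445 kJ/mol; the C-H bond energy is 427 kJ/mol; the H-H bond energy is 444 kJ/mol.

ΔH ≈ −49 kJ

Bonds broken (reactants):
  C=O: 2 × 790 = 1580
  H-H: 3 × 444 = 1332
  Σ(broken) = 2912 kJ
Bonds formed (products):
  C-H: 3 × 427 = 1281
  C-O: 1 × 345 = 345
  O-H: 3 × 445 = 1335
  Σ(formed) = 2961 kJ
ΔH = Σ(broken) − Σ(formed) = 2912 − 2961 = −49 kJ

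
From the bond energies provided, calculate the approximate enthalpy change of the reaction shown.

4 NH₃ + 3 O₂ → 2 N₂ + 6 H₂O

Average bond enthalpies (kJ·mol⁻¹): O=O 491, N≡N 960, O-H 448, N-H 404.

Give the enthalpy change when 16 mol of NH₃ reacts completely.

Bonds broken (reactants):
  N-H: 12 × 404 = 4848
  O=O: 3 × 491 = 1473
  Σ(broken) = 6321 kJ
Bonds formed (products):
  N≡N: 2 × 960 = 1920
  O-H: 12 × 448 = 5376
  Σ(formed) = 7296 kJ
ΔH = Σ(broken) − Σ(formed) = 6321 − 7296 = −975 kJ
For 4× the reaction as written: 4 × (−975) = −3900 kJ

ΔH = −3900 kJ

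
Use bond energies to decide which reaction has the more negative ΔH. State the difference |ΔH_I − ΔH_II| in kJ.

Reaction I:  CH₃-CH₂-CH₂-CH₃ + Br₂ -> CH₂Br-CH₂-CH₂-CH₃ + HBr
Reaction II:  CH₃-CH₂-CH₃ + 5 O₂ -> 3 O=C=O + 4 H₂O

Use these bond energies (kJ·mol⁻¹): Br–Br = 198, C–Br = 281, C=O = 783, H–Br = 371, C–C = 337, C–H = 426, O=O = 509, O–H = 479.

Reaction I:
  Bonds broken (reactants):
    Br–Br: 1 × 198 = 198
    C–C: 3 × 337 = 1011
    C–H: 10 × 426 = 4260
    Σ(broken) = 5469 kJ
  Bonds formed (products):
    C–Br: 1 × 281 = 281
    C–C: 3 × 337 = 1011
    C–H: 9 × 426 = 3834
    H–Br: 1 × 371 = 371
    Σ(formed) = 5497 kJ
  ΔH_I = 5469 − 5497 = −28 kJ
Reaction II:
  Bonds broken (reactants):
    C–C: 2 × 337 = 674
    C–H: 8 × 426 = 3408
    O=O: 5 × 509 = 2545
    Σ(broken) = 6627 kJ
  Bonds formed (products):
    C=O: 6 × 783 = 4698
    O–H: 8 × 479 = 3832
    Σ(formed) = 8530 kJ
  ΔH_II = 6627 − 8530 = −1903 kJ
ΔH_I − ΔH_II = +1875 kJ, so reaction II has the more negative ΔH; |ΔH_I − ΔH_II| = 1875 kJ.

Reaction II, by 1875 kJ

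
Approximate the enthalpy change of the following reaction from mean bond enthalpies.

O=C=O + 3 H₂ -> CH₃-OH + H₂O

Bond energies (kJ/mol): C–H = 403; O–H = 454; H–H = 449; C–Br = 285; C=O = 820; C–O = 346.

Bonds broken (reactants):
  C=O: 2 × 820 = 1640
  H–H: 3 × 449 = 1347
  Σ(broken) = 2987 kJ
Bonds formed (products):
  C–H: 3 × 403 = 1209
  C–O: 1 × 346 = 346
  O–H: 3 × 454 = 1362
  Σ(formed) = 2917 kJ
ΔH = Σ(broken) − Σ(formed) = 2987 − 2917 = +70 kJ

ΔH ≈ +70 kJ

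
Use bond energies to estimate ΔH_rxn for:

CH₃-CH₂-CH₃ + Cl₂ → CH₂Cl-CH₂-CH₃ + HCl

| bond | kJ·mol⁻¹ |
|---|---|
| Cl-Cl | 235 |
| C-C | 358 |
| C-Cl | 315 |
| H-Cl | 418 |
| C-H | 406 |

ΔH ≈ −92 kJ

Bonds broken (reactants):
  C-C: 2 × 358 = 716
  C-H: 8 × 406 = 3248
  Cl-Cl: 1 × 235 = 235
  Σ(broken) = 4199 kJ
Bonds formed (products):
  C-C: 2 × 358 = 716
  C-Cl: 1 × 315 = 315
  C-H: 7 × 406 = 2842
  H-Cl: 1 × 418 = 418
  Σ(formed) = 4291 kJ
ΔH = Σ(broken) − Σ(formed) = 4199 − 4291 = −92 kJ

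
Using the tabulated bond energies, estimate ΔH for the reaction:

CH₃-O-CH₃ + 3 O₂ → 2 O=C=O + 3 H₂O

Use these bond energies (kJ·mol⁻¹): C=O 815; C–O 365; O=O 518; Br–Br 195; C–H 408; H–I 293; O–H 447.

Bonds broken (reactants):
  C–H: 6 × 408 = 2448
  C–O: 2 × 365 = 730
  O=O: 3 × 518 = 1554
  Σ(broken) = 4732 kJ
Bonds formed (products):
  C=O: 4 × 815 = 3260
  O–H: 6 × 447 = 2682
  Σ(formed) = 5942 kJ
ΔH = Σ(broken) − Σ(formed) = 4732 − 5942 = −1210 kJ

ΔH ≈ −1210 kJ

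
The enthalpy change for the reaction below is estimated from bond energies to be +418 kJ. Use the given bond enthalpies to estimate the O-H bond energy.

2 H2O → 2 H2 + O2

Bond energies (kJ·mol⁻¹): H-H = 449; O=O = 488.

D(O-H) ≈ 451 kJ/mol

Let D be the O-H bond energy.
Σ(broken) = 4×D = 4D
Σ(formed) = 2×449 + 1×488 = 1386
ΔH = Σ(broken) − Σ(formed) = (4D) − (1386) = −1386 + 4D
Setting this equal to +418 kJ gives 4D = 1804, so D = 451 kJ/mol.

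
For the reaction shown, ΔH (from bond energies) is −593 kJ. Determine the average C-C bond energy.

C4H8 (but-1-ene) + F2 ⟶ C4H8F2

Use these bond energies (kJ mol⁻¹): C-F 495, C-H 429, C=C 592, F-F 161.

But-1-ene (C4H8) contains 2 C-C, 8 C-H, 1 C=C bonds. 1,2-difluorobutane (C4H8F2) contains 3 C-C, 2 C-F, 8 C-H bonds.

D(C-C) ≈ 356 kJ/mol

Let D be the C-C bond energy.
Σ(broken) = 2×D + 8×429 + 1×592 + 1×161 = 4185 + 2D
Σ(formed) = 3×D + 2×495 + 8×429 = 4422 + 3D
ΔH = Σ(broken) − Σ(formed) = (4185 + 2D) − (4422 + 3D) = −237 − D
Setting this equal to −593 kJ gives D = 356 kJ/mol.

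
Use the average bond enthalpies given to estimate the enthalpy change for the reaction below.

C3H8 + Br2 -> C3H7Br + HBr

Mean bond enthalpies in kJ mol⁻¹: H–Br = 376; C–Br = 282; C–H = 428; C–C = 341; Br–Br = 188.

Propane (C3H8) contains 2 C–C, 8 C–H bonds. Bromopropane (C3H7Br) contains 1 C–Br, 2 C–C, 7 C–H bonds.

ΔH ≈ −42 kJ

Bonds broken (reactants):
  Br–Br: 1 × 188 = 188
  C–C: 2 × 341 = 682
  C–H: 8 × 428 = 3424
  Σ(broken) = 4294 kJ
Bonds formed (products):
  C–Br: 1 × 282 = 282
  C–C: 2 × 341 = 682
  C–H: 7 × 428 = 2996
  H–Br: 1 × 376 = 376
  Σ(formed) = 4336 kJ
ΔH = Σ(broken) − Σ(formed) = 4294 − 4336 = −42 kJ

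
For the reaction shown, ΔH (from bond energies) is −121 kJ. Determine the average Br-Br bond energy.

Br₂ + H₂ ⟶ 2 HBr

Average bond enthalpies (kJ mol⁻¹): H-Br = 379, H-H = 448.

D(Br-Br) ≈ 189 kJ/mol

Let D be the Br-Br bond energy.
Σ(broken) = 1×D + 1×448 = 448 + D
Σ(formed) = 2×379 = 758
ΔH = Σ(broken) − Σ(formed) = (448 + D) − (758) = −310 + D
Setting this equal to −121 kJ gives D = 189 kJ/mol.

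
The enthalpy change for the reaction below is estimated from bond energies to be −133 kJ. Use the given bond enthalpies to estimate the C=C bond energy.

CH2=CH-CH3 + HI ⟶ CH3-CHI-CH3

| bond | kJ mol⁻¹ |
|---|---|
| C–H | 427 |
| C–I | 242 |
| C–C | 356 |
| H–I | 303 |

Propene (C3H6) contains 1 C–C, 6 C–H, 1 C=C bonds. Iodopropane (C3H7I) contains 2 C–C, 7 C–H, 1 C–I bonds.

Let D be the C=C bond energy.
Σ(broken) = 1×356 + 6×427 + 1×D + 1×303 = 3221 + D
Σ(formed) = 2×356 + 7×427 + 1×242 = 3943
ΔH = Σ(broken) − Σ(formed) = (3221 + D) − (3943) = −722 + D
Setting this equal to −133 kJ gives D = 589 kJ/mol.

D(C=C) ≈ 589 kJ/mol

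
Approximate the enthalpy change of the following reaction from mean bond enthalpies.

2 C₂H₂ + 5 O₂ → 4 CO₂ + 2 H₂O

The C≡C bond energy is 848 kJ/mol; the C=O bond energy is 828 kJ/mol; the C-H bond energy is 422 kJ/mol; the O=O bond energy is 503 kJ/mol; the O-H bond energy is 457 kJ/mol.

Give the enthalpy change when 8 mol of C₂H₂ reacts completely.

Bonds broken (reactants):
  C≡C: 2 × 848 = 1696
  C-H: 4 × 422 = 1688
  O=O: 5 × 503 = 2515
  Σ(broken) = 5899 kJ
Bonds formed (products):
  C=O: 8 × 828 = 6624
  O-H: 4 × 457 = 1828
  Σ(formed) = 8452 kJ
ΔH = Σ(broken) − Σ(formed) = 5899 − 8452 = −2553 kJ
For 4× the reaction as written: 4 × (−2553) = −10212 kJ

ΔH = −10212 kJ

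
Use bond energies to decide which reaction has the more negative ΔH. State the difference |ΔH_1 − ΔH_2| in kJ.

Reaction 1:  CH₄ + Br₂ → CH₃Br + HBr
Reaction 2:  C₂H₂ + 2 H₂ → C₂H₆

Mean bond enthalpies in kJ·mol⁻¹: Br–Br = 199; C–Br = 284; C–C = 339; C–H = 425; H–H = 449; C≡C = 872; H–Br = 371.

Reaction 1:
  Bonds broken (reactants):
    Br–Br: 1 × 199 = 199
    C–H: 4 × 425 = 1700
    Σ(broken) = 1899 kJ
  Bonds formed (products):
    C–Br: 1 × 284 = 284
    C–H: 3 × 425 = 1275
    H–Br: 1 × 371 = 371
    Σ(formed) = 1930 kJ
  ΔH_1 = 1899 − 1930 = −31 kJ
Reaction 2:
  Bonds broken (reactants):
    C≡C: 1 × 872 = 872
    C–H: 2 × 425 = 850
    H–H: 2 × 449 = 898
    Σ(broken) = 2620 kJ
  Bonds formed (products):
    C–C: 1 × 339 = 339
    C–H: 6 × 425 = 2550
    Σ(formed) = 2889 kJ
  ΔH_2 = 2620 − 2889 = −269 kJ
ΔH_1 − ΔH_2 = +238 kJ, so reaction 2 has the more negative ΔH; |ΔH_1 − ΔH_2| = 238 kJ.

Reaction 2, by 238 kJ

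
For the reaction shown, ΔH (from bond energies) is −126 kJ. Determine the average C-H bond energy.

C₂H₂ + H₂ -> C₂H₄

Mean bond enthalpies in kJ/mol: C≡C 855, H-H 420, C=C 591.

Let D be the C-H bond energy.
Σ(broken) = 1×855 + 2×D + 1×420 = 1275 + 2D
Σ(formed) = 4×D + 1×591 = 591 + 4D
ΔH = Σ(broken) − Σ(formed) = (1275 + 2D) − (591 + 4D) = +684 − 2D
Setting this equal to −126 kJ gives 2D = 810, so D = 405 kJ/mol.

D(C-H) ≈ 405 kJ/mol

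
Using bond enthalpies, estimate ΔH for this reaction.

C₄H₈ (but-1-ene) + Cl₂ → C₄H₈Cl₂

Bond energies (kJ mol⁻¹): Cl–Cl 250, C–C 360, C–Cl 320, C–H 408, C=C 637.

Bonds broken (reactants):
  C–C: 2 × 360 = 720
  C–H: 8 × 408 = 3264
  C=C: 1 × 637 = 637
  Cl–Cl: 1 × 250 = 250
  Σ(broken) = 4871 kJ
Bonds formed (products):
  C–C: 3 × 360 = 1080
  C–Cl: 2 × 320 = 640
  C–H: 8 × 408 = 3264
  Σ(formed) = 4984 kJ
ΔH = Σ(broken) − Σ(formed) = 4871 − 4984 = −113 kJ

ΔH ≈ −113 kJ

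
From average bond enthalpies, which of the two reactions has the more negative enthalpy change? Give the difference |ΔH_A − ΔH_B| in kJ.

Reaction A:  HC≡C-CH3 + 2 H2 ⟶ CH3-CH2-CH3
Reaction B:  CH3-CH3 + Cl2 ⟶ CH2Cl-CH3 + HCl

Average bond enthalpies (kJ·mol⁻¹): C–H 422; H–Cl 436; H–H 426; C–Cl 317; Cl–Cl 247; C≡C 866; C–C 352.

Reaction A:
  Bonds broken (reactants):
    C≡C: 1 × 866 = 866
    C–C: 1 × 352 = 352
    C–H: 4 × 422 = 1688
    H–H: 2 × 426 = 852
    Σ(broken) = 3758 kJ
  Bonds formed (products):
    C–C: 2 × 352 = 704
    C–H: 8 × 422 = 3376
    Σ(formed) = 4080 kJ
  ΔH_A = 3758 − 4080 = −322 kJ
Reaction B:
  Bonds broken (reactants):
    C–C: 1 × 352 = 352
    C–H: 6 × 422 = 2532
    Cl–Cl: 1 × 247 = 247
    Σ(broken) = 3131 kJ
  Bonds formed (products):
    C–C: 1 × 352 = 352
    C–Cl: 1 × 317 = 317
    C–H: 5 × 422 = 2110
    H–Cl: 1 × 436 = 436
    Σ(formed) = 3215 kJ
  ΔH_B = 3131 − 3215 = −84 kJ
ΔH_A − ΔH_B = −238 kJ, so reaction A has the more negative ΔH; |ΔH_A − ΔH_B| = 238 kJ.

Reaction A, by 238 kJ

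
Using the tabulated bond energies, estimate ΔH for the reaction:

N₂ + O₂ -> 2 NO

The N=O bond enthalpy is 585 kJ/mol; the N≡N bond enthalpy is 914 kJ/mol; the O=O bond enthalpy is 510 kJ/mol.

ΔH ≈ +254 kJ

Bonds broken (reactants):
  N≡N: 1 × 914 = 914
  O=O: 1 × 510 = 510
  Σ(broken) = 1424 kJ
Bonds formed (products):
  N=O: 2 × 585 = 1170
  Σ(formed) = 1170 kJ
ΔH = Σ(broken) − Σ(formed) = 1424 − 1170 = +254 kJ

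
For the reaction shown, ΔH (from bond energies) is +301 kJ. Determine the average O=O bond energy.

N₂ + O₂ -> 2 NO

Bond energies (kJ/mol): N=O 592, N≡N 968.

Let D be the O=O bond energy.
Σ(broken) = 1×968 + 1×D = 968 + D
Σ(formed) = 2×592 = 1184
ΔH = Σ(broken) − Σ(formed) = (968 + D) − (1184) = −216 + D
Setting this equal to +301 kJ gives D = 517 kJ/mol.

D(O=O) ≈ 517 kJ/mol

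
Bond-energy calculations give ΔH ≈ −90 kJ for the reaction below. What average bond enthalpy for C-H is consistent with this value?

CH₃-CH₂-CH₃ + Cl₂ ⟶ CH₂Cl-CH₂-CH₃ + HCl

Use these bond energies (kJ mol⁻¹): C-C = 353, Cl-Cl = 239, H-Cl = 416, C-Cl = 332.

D(C-H) ≈ 419 kJ/mol

Let D be the C-H bond energy.
Σ(broken) = 2×353 + 8×D + 1×239 = 945 + 8D
Σ(formed) = 2×353 + 1×332 + 7×D + 1×416 = 1454 + 7D
ΔH = Σ(broken) − Σ(formed) = (945 + 8D) − (1454 + 7D) = −509 + D
Setting this equal to −90 kJ gives D = 419 kJ/mol.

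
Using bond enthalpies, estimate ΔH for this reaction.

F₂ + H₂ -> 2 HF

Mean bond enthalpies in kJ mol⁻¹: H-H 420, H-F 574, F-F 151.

ΔH ≈ −577 kJ

Bonds broken (reactants):
  F-F: 1 × 151 = 151
  H-H: 1 × 420 = 420
  Σ(broken) = 571 kJ
Bonds formed (products):
  H-F: 2 × 574 = 1148
  Σ(formed) = 1148 kJ
ΔH = Σ(broken) − Σ(formed) = 571 − 1148 = −577 kJ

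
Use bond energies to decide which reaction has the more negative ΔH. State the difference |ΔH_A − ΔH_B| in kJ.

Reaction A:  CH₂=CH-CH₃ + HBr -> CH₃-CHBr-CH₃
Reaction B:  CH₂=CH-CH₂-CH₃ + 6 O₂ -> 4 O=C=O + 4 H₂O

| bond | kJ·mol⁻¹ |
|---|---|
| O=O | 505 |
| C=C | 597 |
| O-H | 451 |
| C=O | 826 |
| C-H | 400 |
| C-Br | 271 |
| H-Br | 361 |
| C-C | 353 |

Reaction A:
  Bonds broken (reactants):
    C-C: 1 × 353 = 353
    C-H: 6 × 400 = 2400
    C=C: 1 × 597 = 597
    H-Br: 1 × 361 = 361
    Σ(broken) = 3711 kJ
  Bonds formed (products):
    C-Br: 1 × 271 = 271
    C-C: 2 × 353 = 706
    C-H: 7 × 400 = 2800
    Σ(formed) = 3777 kJ
  ΔH_A = 3711 − 3777 = −66 kJ
Reaction B:
  Bonds broken (reactants):
    C-C: 2 × 353 = 706
    C-H: 8 × 400 = 3200
    C=C: 1 × 597 = 597
    O=O: 6 × 505 = 3030
    Σ(broken) = 7533 kJ
  Bonds formed (products):
    C=O: 8 × 826 = 6608
    O-H: 8 × 451 = 3608
    Σ(formed) = 10216 kJ
  ΔH_B = 7533 − 10216 = −2683 kJ
ΔH_A − ΔH_B = +2617 kJ, so reaction B has the more negative ΔH; |ΔH_A − ΔH_B| = 2617 kJ.

Reaction B, by 2617 kJ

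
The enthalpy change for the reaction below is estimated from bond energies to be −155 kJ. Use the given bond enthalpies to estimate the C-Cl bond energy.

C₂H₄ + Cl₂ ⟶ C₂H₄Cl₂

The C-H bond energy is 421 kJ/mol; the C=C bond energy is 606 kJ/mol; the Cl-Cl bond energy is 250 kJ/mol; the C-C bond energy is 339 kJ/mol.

D(C-Cl) ≈ 336 kJ/mol

Let D be the C-Cl bond energy.
Σ(broken) = 4×421 + 1×606 + 1×250 = 2540
Σ(formed) = 1×339 + 2×D + 4×421 = 2023 + 2D
ΔH = Σ(broken) − Σ(formed) = (2540) − (2023 + 2D) = +517 − 2D
Setting this equal to −155 kJ gives 2D = 672, so D = 336 kJ/mol.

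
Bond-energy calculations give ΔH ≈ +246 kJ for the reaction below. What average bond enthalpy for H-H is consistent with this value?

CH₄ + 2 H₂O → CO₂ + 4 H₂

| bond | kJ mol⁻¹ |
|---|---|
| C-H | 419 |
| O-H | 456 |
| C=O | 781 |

D(H-H) ≈ 423 kJ/mol

Let D be the H-H bond energy.
Σ(broken) = 4×419 + 4×456 = 3500
Σ(formed) = 2×781 + 4×D = 1562 + 4D
ΔH = Σ(broken) − Σ(formed) = (3500) − (1562 + 4D) = +1938 − 4D
Setting this equal to +246 kJ gives 4D = 1692, so D = 423 kJ/mol.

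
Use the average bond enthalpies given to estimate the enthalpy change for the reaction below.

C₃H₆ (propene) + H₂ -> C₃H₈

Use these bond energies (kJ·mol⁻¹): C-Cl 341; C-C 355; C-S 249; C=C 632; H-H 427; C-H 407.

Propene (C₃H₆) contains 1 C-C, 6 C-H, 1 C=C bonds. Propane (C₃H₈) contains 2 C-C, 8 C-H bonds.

Bonds broken (reactants):
  C-C: 1 × 355 = 355
  C-H: 6 × 407 = 2442
  C=C: 1 × 632 = 632
  H-H: 1 × 427 = 427
  Σ(broken) = 3856 kJ
Bonds formed (products):
  C-C: 2 × 355 = 710
  C-H: 8 × 407 = 3256
  Σ(formed) = 3966 kJ
ΔH = Σ(broken) − Σ(formed) = 3856 − 3966 = −110 kJ

ΔH ≈ −110 kJ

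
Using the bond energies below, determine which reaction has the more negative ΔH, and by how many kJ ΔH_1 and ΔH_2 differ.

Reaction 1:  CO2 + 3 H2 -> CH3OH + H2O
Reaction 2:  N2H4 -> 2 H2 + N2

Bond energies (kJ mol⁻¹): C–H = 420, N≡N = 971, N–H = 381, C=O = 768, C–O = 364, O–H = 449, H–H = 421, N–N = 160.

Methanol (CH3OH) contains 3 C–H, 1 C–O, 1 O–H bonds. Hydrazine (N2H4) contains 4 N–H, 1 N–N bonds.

Reaction 1, by 43 kJ

Reaction 1:
  Bonds broken (reactants):
    C=O: 2 × 768 = 1536
    H–H: 3 × 421 = 1263
    Σ(broken) = 2799 kJ
  Bonds formed (products):
    C–H: 3 × 420 = 1260
    C–O: 1 × 364 = 364
    O–H: 3 × 449 = 1347
    Σ(formed) = 2971 kJ
  ΔH_1 = 2799 − 2971 = −172 kJ
Reaction 2:
  Bonds broken (reactants):
    N–H: 4 × 381 = 1524
    N–N: 1 × 160 = 160
    Σ(broken) = 1684 kJ
  Bonds formed (products):
    H–H: 2 × 421 = 842
    N≡N: 1 × 971 = 971
    Σ(formed) = 1813 kJ
  ΔH_2 = 1684 − 1813 = −129 kJ
ΔH_1 − ΔH_2 = −43 kJ, so reaction 1 has the more negative ΔH; |ΔH_1 − ΔH_2| = 43 kJ.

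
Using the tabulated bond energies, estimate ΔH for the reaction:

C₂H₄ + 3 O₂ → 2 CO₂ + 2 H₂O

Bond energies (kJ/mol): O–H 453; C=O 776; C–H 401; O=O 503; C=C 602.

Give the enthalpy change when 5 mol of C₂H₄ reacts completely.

ΔH = −6005 kJ

Bonds broken (reactants):
  C–H: 4 × 401 = 1604
  C=C: 1 × 602 = 602
  O=O: 3 × 503 = 1509
  Σ(broken) = 3715 kJ
Bonds formed (products):
  C=O: 4 × 776 = 3104
  O–H: 4 × 453 = 1812
  Σ(formed) = 4916 kJ
ΔH = Σ(broken) − Σ(formed) = 3715 − 4916 = −1201 kJ
For 5× the reaction as written: 5 × (−1201) = −6005 kJ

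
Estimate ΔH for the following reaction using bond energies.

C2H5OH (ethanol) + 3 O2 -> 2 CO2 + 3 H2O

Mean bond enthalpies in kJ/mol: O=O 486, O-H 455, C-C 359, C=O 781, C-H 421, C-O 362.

ΔH ≈ −1115 kJ

Bonds broken (reactants):
  C-C: 1 × 359 = 359
  C-H: 5 × 421 = 2105
  C-O: 1 × 362 = 362
  O-H: 1 × 455 = 455
  O=O: 3 × 486 = 1458
  Σ(broken) = 4739 kJ
Bonds formed (products):
  C=O: 4 × 781 = 3124
  O-H: 6 × 455 = 2730
  Σ(formed) = 5854 kJ
ΔH = Σ(broken) − Σ(formed) = 4739 − 5854 = −1115 kJ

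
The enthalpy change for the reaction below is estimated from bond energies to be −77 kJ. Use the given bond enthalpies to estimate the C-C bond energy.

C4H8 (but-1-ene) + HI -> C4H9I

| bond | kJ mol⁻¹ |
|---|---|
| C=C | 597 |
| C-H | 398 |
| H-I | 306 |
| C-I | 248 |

D(C-C) ≈ 334 kJ/mol

Let D be the C-C bond energy.
Σ(broken) = 2×D + 8×398 + 1×597 + 1×306 = 4087 + 2D
Σ(formed) = 3×D + 9×398 + 1×248 = 3830 + 3D
ΔH = Σ(broken) − Σ(formed) = (4087 + 2D) − (3830 + 3D) = +257 − D
Setting this equal to −77 kJ gives D = 334 kJ/mol.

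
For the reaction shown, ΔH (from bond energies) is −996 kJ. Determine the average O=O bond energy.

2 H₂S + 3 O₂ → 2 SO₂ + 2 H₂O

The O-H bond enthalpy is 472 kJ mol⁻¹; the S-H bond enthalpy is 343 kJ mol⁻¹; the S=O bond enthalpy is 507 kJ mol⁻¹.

Let D be the O=O bond energy.
Σ(broken) = 3×D + 4×343 = 1372 + 3D
Σ(formed) = 4×472 + 4×507 = 3916
ΔH = Σ(broken) − Σ(formed) = (1372 + 3D) − (3916) = −2544 + 3D
Setting this equal to −996 kJ gives 3D = 1548, so D = 516 kJ/mol.

D(O=O) ≈ 516 kJ/mol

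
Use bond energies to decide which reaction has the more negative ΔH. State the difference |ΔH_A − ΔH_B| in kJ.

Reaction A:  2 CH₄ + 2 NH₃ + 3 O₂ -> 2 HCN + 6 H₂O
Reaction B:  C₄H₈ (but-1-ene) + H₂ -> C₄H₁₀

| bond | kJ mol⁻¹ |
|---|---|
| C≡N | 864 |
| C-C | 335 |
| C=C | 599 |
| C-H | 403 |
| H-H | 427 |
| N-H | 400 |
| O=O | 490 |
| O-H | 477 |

Reaction A:
  Bonds broken (reactants):
    C-H: 8 × 403 = 3224
    N-H: 6 × 400 = 2400
    O=O: 3 × 490 = 1470
    Σ(broken) = 7094 kJ
  Bonds formed (products):
    C≡N: 2 × 864 = 1728
    C-H: 2 × 403 = 806
    O-H: 12 × 477 = 5724
    Σ(formed) = 8258 kJ
  ΔH_A = 7094 − 8258 = −1164 kJ
Reaction B:
  Bonds broken (reactants):
    C-C: 2 × 335 = 670
    C-H: 8 × 403 = 3224
    C=C: 1 × 599 = 599
    H-H: 1 × 427 = 427
    Σ(broken) = 4920 kJ
  Bonds formed (products):
    C-C: 3 × 335 = 1005
    C-H: 10 × 403 = 4030
    Σ(formed) = 5035 kJ
  ΔH_B = 4920 − 5035 = −115 kJ
ΔH_A − ΔH_B = −1049 kJ, so reaction A has the more negative ΔH; |ΔH_A − ΔH_B| = 1049 kJ.

Reaction A, by 1049 kJ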